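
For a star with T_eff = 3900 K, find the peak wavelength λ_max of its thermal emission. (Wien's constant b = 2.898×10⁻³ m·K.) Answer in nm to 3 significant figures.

λ_max = b/T = 2.898×10⁻³ / 3900 = 7.43×10^-7 m = 743.1 nm.

743 nm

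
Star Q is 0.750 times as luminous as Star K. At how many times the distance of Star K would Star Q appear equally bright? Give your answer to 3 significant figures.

0.866

Equal flux requires L_Q/d_Q² = L_K/d_K², so d_Q/d_K = √(L_Q/L_K)
= √(0.750) = 0.8660.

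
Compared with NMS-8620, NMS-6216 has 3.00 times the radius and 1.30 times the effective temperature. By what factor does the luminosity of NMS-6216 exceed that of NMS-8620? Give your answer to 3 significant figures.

From the Stefan–Boltzmann law, L ∝ R²T⁴, so
L_NMS-6216/L_NMS-8620 = (R_NMS-6216/R_NMS-8620)² (T_NMS-6216/T_NMS-8620)⁴ = (3.00)² × (1.30)⁴ = 9.000 × 2.856 = 25.70.

25.7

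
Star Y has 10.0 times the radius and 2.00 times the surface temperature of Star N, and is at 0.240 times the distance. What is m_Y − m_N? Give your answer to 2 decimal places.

-11.11

L_Y/L_N = (10.0)²(2.00)⁴ = 1600.
F_Y/F_N = (L_Y/L_N)/(d_Y/d_N)² = 1600/0.05760 = 2.778×10^4.
m_Y − m_N = −2.5 log₁₀(2.778×10^4) = -11.11.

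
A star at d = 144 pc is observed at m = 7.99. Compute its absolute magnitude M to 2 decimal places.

M = m − 5 log₁₀(d/10 pc) = 7.99 − 5 log₁₀(144/10)
  = 7.99 − 5 × 1.158 = 7.99 − 5.79 = 2.20.

2.20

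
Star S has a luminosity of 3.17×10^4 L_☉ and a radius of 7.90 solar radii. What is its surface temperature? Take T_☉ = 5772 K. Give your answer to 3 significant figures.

T/T_☉ = (L/L_☉)^(1/4) / (R/R_☉)^(1/2)
T = 5772 × (3.17×10^4)^(1/4) / √(7.90) = 5772 × 13.34 / 2.811 = 2.740×10^4 K.

2.74×10^4 K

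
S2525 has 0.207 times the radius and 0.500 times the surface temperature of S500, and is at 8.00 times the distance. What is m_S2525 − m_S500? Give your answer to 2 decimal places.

10.95

L_S2525/L_S500 = (0.207)²(0.500)⁴ = 0.002678.
F_S2525/F_S500 = (L_S2525/L_S500)/(d_S2525/d_S500)² = 0.002678/64.00 = 4.184×10^-5.
m_S2525 − m_S500 = −2.5 log₁₀(4.184×10^-5) = 10.95.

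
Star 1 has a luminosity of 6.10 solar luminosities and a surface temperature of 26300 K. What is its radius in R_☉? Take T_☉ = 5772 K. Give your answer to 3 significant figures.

R/R_☉ = √(L/L_☉) / (T/T_☉)² = √(6.10) / (4.556)²
       = 2.470 / 20.76 = 0.1190.

0.119 R_☉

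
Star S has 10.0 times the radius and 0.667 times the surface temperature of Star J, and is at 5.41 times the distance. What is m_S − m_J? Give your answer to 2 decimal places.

0.42

L_S/L_J = (10.0)²(0.667)⁴ = 19.79.
F_S/F_J = (L_S/L_J)/(d_S/d_J)² = 19.79/29.27 = 0.6763.
m_S − m_J = −2.5 log₁₀(0.6763) = 0.42.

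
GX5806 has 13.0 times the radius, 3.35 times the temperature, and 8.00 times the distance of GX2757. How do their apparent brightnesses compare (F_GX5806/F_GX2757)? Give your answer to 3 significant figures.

333

L_GX5806/L_GX2757 = (R_GX5806/R_GX2757)²(T_GX5806/T_GX2757)⁴ = (13.0)² × (3.35)⁴ = 2.128×10^4.
F_GX5806/F_GX2757 = (L_GX5806/L_GX2757)/(d_GX5806/d_GX2757)² = 2.128×10^4 / (8.00)² = 332.6.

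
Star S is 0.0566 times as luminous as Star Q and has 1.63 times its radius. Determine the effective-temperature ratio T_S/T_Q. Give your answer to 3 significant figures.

L ∝ R²T⁴ gives T ∝ (L/R²)^(1/4), so
T_S/T_Q = (0.0566 / 1.63²)^(1/4) = (0.02130)^(1/4) = 0.3820.

0.382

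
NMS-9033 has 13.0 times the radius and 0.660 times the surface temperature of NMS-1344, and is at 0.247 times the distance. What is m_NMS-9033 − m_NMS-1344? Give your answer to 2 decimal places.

-6.80

L_NMS-9033/L_NMS-1344 = (13.0)²(0.660)⁴ = 32.07.
F_NMS-9033/F_NMS-1344 = (L_NMS-9033/L_NMS-1344)/(d_NMS-9033/d_NMS-1344)² = 32.07/0.06101 = 525.6.
m_NMS-9033 − m_NMS-1344 = −2.5 log₁₀(525.6) = -6.80.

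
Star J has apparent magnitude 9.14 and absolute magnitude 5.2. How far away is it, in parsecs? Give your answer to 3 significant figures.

61.4 pc

m − M = 5 log₁₀(d/10 pc)
9.14 − (5.2) = 3.94 = 5 log₁₀(d/10)
d = 10 × 10^(3.94/5) = 10 × 10^0.788 = 61.38 pc.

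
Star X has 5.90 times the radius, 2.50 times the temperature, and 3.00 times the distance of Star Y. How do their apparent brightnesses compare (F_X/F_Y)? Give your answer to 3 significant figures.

151

L_X/L_Y = (R_X/R_Y)²(T_X/T_Y)⁴ = (5.90)² × (2.50)⁴ = 1360.
F_X/F_Y = (L_X/L_Y)/(d_X/d_Y)² = 1360 / (3.00)² = 151.1.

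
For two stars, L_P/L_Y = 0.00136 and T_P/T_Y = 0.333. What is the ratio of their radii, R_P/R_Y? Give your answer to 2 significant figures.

0.33

L ∝ R²T⁴ gives R ∝ √L / T², so
R_P/R_Y = √(0.00136) / (0.333)² = 0.03688 / 0.1109 = 0.3326.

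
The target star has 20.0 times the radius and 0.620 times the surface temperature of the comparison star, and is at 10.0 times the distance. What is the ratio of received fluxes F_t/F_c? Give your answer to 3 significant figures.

L_t/L_c = (R_t/R_c)²(T_t/T_c)⁴ = (20.0)² × (0.620)⁴ = 59.11.
F_t/F_c = (L_t/L_c)/(d_t/d_c)² = 59.11 / (10.0)² = 0.5911.

0.591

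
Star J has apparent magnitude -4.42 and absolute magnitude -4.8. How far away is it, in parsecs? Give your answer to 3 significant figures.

m − M = 5 log₁₀(d/10 pc)
-4.42 − (-4.8) = 0.38 = 5 log₁₀(d/10)
d = 10 × 10^(0.38/5) = 10 × 10^0.076 = 11.91 pc.

11.9 pc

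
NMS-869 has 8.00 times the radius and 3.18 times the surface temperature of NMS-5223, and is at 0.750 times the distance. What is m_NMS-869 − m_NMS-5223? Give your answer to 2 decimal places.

L_NMS-869/L_NMS-5223 = (8.00)²(3.18)⁴ = 6545.
F_NMS-869/F_NMS-5223 = (L_NMS-869/L_NMS-5223)/(d_NMS-869/d_NMS-5223)² = 6545/0.5625 = 1.163×10^4.
m_NMS-869 − m_NMS-5223 = −2.5 log₁₀(1.163×10^4) = -10.16.

-10.16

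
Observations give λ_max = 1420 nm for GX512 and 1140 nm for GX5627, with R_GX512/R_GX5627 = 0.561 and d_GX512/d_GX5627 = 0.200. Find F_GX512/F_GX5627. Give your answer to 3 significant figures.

Wien's law: T_GX512/T_GX5627 = λ_GX5627/λ_GX512 = 1140/1420 = 0.8028.
L_GX512/L_GX5627 = (R_GX512/R_GX5627)²(T_GX512/T_GX5627)⁴ = (0.561)²(0.8028)⁴ = 0.1307.
F_GX512/F_GX5627 = (L_GX512/L_GX5627)/(d_GX512/d_GX5627)² = 0.1307/(0.200)² = 3.268.

3.27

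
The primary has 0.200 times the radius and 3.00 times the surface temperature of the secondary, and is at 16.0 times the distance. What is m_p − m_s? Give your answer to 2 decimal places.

L_p/L_s = (0.200)²(3.00)⁴ = 3.240.
F_p/F_s = (L_p/L_s)/(d_p/d_s)² = 3.240/256.0 = 0.01266.
m_p − m_s = −2.5 log₁₀(0.01266) = 4.74.

4.74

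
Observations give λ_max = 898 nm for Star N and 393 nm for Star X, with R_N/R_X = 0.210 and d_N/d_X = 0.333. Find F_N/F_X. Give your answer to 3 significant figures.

Wien's law: T_N/T_X = λ_X/λ_N = 393/898 = 0.4376.
L_N/L_X = (R_N/R_X)²(T_N/T_X)⁴ = (0.210)²(0.4376)⁴ = 0.001618.
F_N/F_X = (L_N/L_X)/(d_N/d_X)² = 0.001618/(0.333)² = 0.01459.

0.0146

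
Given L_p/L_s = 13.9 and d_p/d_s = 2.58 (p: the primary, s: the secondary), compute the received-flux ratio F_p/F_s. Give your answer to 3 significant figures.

F = L/(4πd²), so F_p/F_s = (L_p/L_s) / (d_p/d_s)²
= 13.9 / (2.58)² = 13.9 / 6.656 = 2.088.

2.09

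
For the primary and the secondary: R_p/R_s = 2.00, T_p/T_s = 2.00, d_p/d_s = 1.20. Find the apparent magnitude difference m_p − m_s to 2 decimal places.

L_p/L_s = (2.00)²(2.00)⁴ = 64.00.
F_p/F_s = (L_p/L_s)/(d_p/d_s)² = 64.00/1.440 = 44.44.
m_p − m_s = −2.5 log₁₀(44.44) = -4.12.

-4.12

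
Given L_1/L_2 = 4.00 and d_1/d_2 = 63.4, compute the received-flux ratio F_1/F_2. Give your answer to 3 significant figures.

9.95×10^-4

F = L/(4πd²), so F_1/F_2 = (L_1/L_2) / (d_1/d_2)²
= 4.00 / (63.4)² = 4.00 / 4020 = 9.951×10^-4.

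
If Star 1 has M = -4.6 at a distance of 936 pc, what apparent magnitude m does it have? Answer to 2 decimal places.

m = M + 5 log₁₀(d/10 pc) = -4.6 + 5 log₁₀(936/10)
  = -4.6 + 5 × 1.971 = -4.6 + 9.86 = 5.26.

5.26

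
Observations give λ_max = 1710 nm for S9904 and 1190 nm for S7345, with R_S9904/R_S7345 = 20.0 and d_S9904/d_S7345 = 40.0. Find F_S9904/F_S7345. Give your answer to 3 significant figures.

Wien's law: T_S9904/T_S7345 = λ_S7345/λ_S9904 = 1190/1710 = 0.6959.
L_S9904/L_S7345 = (R_S9904/R_S7345)²(T_S9904/T_S7345)⁴ = (20.0)²(0.6959)⁴ = 93.81.
F_S9904/F_S7345 = (L_S9904/L_S7345)/(d_S9904/d_S7345)² = 93.81/(40.0)² = 0.05863.

0.0586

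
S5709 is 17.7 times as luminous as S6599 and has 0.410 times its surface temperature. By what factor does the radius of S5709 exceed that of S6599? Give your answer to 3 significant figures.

L ∝ R²T⁴ gives R ∝ √L / T², so
R_S5709/R_S6599 = √(17.7) / (0.410)² = 4.207 / 0.1681 = 25.03.

25.0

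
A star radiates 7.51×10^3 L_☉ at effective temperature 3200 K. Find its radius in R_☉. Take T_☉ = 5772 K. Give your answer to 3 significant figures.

R/R_☉ = √(L/L_☉) / (T/T_☉)² = √(7.51×10^3) / (0.5544)²
       = 86.66 / 0.3074 = 282.0.

282 R_☉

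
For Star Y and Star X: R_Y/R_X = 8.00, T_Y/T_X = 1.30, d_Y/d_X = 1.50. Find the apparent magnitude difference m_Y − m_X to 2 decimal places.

-4.77

L_Y/L_X = (8.00)²(1.30)⁴ = 182.8.
F_Y/F_X = (L_Y/L_X)/(d_Y/d_X)² = 182.8/2.250 = 81.24.
m_Y − m_X = −2.5 log₁₀(81.24) = -4.77.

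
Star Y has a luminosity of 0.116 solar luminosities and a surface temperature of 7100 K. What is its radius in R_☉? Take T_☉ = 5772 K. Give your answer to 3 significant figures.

R/R_☉ = √(L/L_☉) / (T/T_☉)² = √(0.116) / (1.230)²
       = 0.3406 / 1.513 = 0.2251.

0.225 R_☉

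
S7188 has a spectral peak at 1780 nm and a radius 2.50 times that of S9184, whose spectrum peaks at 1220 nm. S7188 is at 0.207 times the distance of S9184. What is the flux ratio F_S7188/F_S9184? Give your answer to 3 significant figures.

32.2

Wien's law: T_S7188/T_S9184 = λ_S9184/λ_S7188 = 1220/1780 = 0.6854.
L_S7188/L_S9184 = (R_S7188/R_S9184)²(T_S7188/T_S9184)⁴ = (2.50)²(0.6854)⁴ = 1.379.
F_S7188/F_S9184 = (L_S7188/L_S9184)/(d_S7188/d_S9184)² = 1.379/(0.207)² = 32.19.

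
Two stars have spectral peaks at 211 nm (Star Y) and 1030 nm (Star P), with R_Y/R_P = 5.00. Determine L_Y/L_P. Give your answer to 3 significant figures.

Wien's law gives T ∝ 1/λ_max, so T_Y/T_P = λ_P/λ_Y = 1030/211 = 4.882.
Then L ∝ R²T⁴ gives L_Y/L_P = (5.00)² × (4.882)⁴ = 25.00 × 567.8 = 1.420×10^4.

1.42×10^4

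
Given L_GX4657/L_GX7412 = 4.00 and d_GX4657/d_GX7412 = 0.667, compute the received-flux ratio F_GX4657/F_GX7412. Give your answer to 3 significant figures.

F = L/(4πd²), so F_GX4657/F_GX7412 = (L_GX4657/L_GX7412) / (d_GX4657/d_GX7412)²
= 4.00 / (0.667)² = 4.00 / 0.4449 = 8.991.

8.99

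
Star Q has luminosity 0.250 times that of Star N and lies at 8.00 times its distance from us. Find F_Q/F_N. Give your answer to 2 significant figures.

F = L/(4πd²), so F_Q/F_N = (L_Q/L_N) / (d_Q/d_N)²
= 0.250 / (8.00)² = 0.250 / 64.00 = 0.003906.

0.0039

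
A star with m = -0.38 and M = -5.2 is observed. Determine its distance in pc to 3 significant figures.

92.0 pc

m − M = 5 log₁₀(d/10 pc)
-0.38 − (-5.2) = 4.82 = 5 log₁₀(d/10)
d = 10 × 10^(4.82/5) = 10 × 10^0.964 = 92.04 pc.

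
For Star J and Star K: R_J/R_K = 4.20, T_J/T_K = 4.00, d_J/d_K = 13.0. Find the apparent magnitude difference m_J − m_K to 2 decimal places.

L_J/L_K = (4.20)²(4.00)⁴ = 4516.
F_J/F_K = (L_J/L_K)/(d_J/d_K)² = 4516/169.0 = 26.72.
m_J − m_K = −2.5 log₁₀(26.72) = -3.57.

-3.57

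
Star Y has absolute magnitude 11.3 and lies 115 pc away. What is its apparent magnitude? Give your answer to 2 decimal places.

m = M + 5 log₁₀(d/10 pc) = 11.3 + 5 log₁₀(115/10)
  = 11.3 + 5 × 1.061 = 11.3 + 5.30 = 16.60.

16.60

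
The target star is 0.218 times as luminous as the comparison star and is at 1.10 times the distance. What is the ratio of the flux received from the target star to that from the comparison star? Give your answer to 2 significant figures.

0.18

F = L/(4πd²), so F_t/F_c = (L_t/L_c) / (d_t/d_c)²
= 0.218 / (1.10)² = 0.218 / 1.210 = 0.1802.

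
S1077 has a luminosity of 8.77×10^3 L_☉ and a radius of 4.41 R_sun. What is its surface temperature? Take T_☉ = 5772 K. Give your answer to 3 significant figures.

2.66×10^4 K

T/T_☉ = (L/L_☉)^(1/4) / (R/R_☉)^(1/2)
T = 5772 × (8.77×10^3)^(1/4) / √(4.41) = 5772 × 9.677 / 2.100 = 2.660×10^4 K.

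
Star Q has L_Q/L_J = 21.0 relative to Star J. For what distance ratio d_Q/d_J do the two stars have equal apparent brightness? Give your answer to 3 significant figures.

Equal flux requires L_Q/d_Q² = L_J/d_J², so d_Q/d_J = √(L_Q/L_J)
= √(21.0) = 4.583.

4.58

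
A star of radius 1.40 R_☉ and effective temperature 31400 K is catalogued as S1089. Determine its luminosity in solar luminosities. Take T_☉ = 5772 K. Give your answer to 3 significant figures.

1.72×10^3 solar luminosities

L/L_☉ = (R/R_☉)² (T/T_☉)⁴ = (1.40)² × (31400/5772)⁴
       = 1.960 × (5.440)⁴ = 1.960 × 875.8 = 1717.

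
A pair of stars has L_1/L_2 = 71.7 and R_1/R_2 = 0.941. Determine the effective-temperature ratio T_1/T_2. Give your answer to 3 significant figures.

3.00

L ∝ R²T⁴ gives T ∝ (L/R²)^(1/4), so
T_1/T_2 = (71.7 / 0.941²)^(1/4) = (80.97)^(1/4) = 3.000.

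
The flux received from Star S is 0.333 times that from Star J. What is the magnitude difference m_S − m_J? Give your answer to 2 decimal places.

m_S − m_J = −2.5 log₁₀(F_S/F_J) = −2.5 log₁₀(0.333) = −2.5 × (-0.478) = 1.194.

1.19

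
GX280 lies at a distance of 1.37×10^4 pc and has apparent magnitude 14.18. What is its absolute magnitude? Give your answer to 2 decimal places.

-1.50

M = m − 5 log₁₀(d/10 pc) = 14.18 − 5 log₁₀(1.37×10^4/10)
  = 14.18 − 5 × 3.137 = 14.18 − 15.68 = -1.50.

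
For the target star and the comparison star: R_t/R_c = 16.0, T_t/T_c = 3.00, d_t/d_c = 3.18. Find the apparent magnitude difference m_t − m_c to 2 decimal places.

-8.28

L_t/L_c = (16.0)²(3.00)⁴ = 2.074×10^4.
F_t/F_c = (L_t/L_c)/(d_t/d_c)² = 2.074×10^4/10.11 = 2051.
m_t − m_c = −2.5 log₁₀(2051) = -8.28.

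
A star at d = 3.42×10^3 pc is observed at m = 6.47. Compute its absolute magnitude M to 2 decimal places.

-6.20

M = m − 5 log₁₀(d/10 pc) = 6.47 − 5 log₁₀(3.42×10^3/10)
  = 6.47 − 5 × 2.534 = 6.47 − 12.67 = -6.20.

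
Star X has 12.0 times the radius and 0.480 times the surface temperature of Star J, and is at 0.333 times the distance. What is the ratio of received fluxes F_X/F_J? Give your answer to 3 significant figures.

68.9

L_X/L_J = (R_X/R_J)²(T_X/T_J)⁴ = (12.0)² × (0.480)⁴ = 7.644.
F_X/F_J = (L_X/L_J)/(d_X/d_J)² = 7.644 / (0.333)² = 68.93.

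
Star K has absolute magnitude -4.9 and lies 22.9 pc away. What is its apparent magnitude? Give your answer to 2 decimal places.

m = M + 5 log₁₀(d/10 pc) = -4.9 + 5 log₁₀(22.9/10)
  = -4.9 + 5 × 0.360 = -4.9 + 1.80 = -3.10.

-3.10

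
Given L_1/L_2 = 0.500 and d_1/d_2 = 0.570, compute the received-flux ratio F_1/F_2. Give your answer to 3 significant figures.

1.54

F = L/(4πd²), so F_1/F_2 = (L_1/L_2) / (d_1/d_2)²
= 0.500 / (0.570)² = 0.500 / 0.3249 = 1.539.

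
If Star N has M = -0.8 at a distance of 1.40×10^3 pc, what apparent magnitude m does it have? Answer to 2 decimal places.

9.93

m = M + 5 log₁₀(d/10 pc) = -0.8 + 5 log₁₀(1.40×10^3/10)
  = -0.8 + 5 × 2.146 = -0.8 + 10.73 = 9.93.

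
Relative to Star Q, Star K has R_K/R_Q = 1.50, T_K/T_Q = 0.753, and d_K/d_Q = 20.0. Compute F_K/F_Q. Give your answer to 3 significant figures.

L_K/L_Q = (R_K/R_Q)²(T_K/T_Q)⁴ = (1.50)² × (0.753)⁴ = 0.7234.
F_K/F_Q = (L_K/L_Q)/(d_K/d_Q)² = 0.7234 / (20.0)² = 0.001808.

0.00181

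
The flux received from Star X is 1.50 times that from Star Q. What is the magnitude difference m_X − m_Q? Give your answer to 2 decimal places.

-0.44

m_X − m_Q = −2.5 log₁₀(F_X/F_Q) = −2.5 log₁₀(1.50) = −2.5 × (0.176) = -0.440.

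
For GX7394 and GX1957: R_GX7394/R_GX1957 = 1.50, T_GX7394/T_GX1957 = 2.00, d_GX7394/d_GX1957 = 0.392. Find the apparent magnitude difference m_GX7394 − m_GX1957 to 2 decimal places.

L_GX7394/L_GX1957 = (1.50)²(2.00)⁴ = 36.00.
F_GX7394/F_GX1957 = (L_GX7394/L_GX1957)/(d_GX7394/d_GX1957)² = 36.00/0.1537 = 234.3.
m_GX7394 − m_GX1957 = −2.5 log₁₀(234.3) = -5.92.

-5.92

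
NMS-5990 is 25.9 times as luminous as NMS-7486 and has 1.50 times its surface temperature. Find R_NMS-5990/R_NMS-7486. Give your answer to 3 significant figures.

2.26

L ∝ R²T⁴ gives R ∝ √L / T², so
R_NMS-5990/R_NMS-7486 = √(25.9) / (1.50)² = 5.089 / 2.250 = 2.262.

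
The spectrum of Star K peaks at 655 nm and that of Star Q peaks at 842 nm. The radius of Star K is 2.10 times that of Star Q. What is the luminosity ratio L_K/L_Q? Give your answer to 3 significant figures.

12.0

Wien's law gives T ∝ 1/λ_max, so T_K/T_Q = λ_Q/λ_K = 842/655 = 1.285.
Then L ∝ R²T⁴ gives L_K/L_Q = (2.10)² × (1.285)⁴ = 4.410 × 2.731 = 12.04.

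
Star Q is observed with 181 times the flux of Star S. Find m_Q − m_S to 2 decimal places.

-5.64

m_Q − m_S = −2.5 log₁₀(F_Q/F_S) = −2.5 log₁₀(181) = −2.5 × (2.258) = -5.644.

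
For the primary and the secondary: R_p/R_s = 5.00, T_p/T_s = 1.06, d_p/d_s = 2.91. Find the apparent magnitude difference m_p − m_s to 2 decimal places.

L_p/L_s = (5.00)²(1.06)⁴ = 31.56.
F_p/F_s = (L_p/L_s)/(d_p/d_s)² = 31.56/8.468 = 3.727.
m_p − m_s = −2.5 log₁₀(3.727) = -1.43.

-1.43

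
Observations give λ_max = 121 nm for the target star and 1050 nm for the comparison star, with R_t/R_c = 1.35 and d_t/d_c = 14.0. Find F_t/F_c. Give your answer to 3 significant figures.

Wien's law: T_t/T_c = λ_c/λ_t = 1050/121 = 8.678.
L_t/L_c = (R_t/R_c)²(T_t/T_c)⁴ = (1.35)²(8.678)⁴ = 1.033×10^4.
F_t/F_c = (L_t/L_c)/(d_t/d_c)² = 1.033×10^4/(14.0)² = 52.73.

52.7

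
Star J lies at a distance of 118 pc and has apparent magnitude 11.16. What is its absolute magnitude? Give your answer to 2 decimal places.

M = m − 5 log₁₀(d/10 pc) = 11.16 − 5 log₁₀(118/10)
  = 11.16 − 5 × 1.072 = 11.16 − 5.36 = 5.80.

5.80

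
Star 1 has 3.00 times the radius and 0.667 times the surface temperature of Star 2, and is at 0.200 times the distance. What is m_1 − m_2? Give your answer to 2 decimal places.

L_1/L_2 = (3.00)²(0.667)⁴ = 1.781.
F_1/F_2 = (L_1/L_2)/(d_1/d_2)² = 1.781/0.04000 = 44.53.
m_1 − m_2 = −2.5 log₁₀(44.53) = -4.12.

-4.12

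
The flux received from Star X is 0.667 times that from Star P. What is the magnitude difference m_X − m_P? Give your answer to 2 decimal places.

0.44

m_X − m_P = −2.5 log₁₀(F_X/F_P) = −2.5 log₁₀(0.667) = −2.5 × (-0.176) = 0.440.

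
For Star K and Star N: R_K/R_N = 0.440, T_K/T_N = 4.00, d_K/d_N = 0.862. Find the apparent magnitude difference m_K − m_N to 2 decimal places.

L_K/L_N = (0.440)²(4.00)⁴ = 49.56.
F_K/F_N = (L_K/L_N)/(d_K/d_N)² = 49.56/0.7430 = 66.70.
m_K − m_N = −2.5 log₁₀(66.70) = -4.56.

-4.56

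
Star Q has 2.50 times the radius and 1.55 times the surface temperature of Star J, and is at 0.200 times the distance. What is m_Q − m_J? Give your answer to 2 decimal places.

-7.39

L_Q/L_J = (2.50)²(1.55)⁴ = 36.08.
F_Q/F_J = (L_Q/L_J)/(d_Q/d_J)² = 36.08/0.04000 = 901.9.
m_Q − m_J = −2.5 log₁₀(901.9) = -7.39.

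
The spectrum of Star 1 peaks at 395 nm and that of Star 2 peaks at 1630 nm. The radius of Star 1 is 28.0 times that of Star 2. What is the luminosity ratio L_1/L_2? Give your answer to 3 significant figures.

Wien's law gives T ∝ 1/λ_max, so T_1/T_2 = λ_2/λ_1 = 1630/395 = 4.127.
Then L ∝ R²T⁴ gives L_1/L_2 = (28.0)² × (4.127)⁴ = 784.0 × 290.0 = 2.273×10^5.

2.27×10^5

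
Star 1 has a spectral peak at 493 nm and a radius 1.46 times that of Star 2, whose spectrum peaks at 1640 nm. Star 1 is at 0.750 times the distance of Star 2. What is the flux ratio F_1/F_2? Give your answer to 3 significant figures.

Wien's law: T_1/T_2 = λ_2/λ_1 = 1640/493 = 3.327.
L_1/L_2 = (R_1/R_2)²(T_1/T_2)⁴ = (1.46)²(3.327)⁴ = 261.0.
F_1/F_2 = (L_1/L_2)/(d_1/d_2)² = 261.0/(0.750)² = 464.1.

464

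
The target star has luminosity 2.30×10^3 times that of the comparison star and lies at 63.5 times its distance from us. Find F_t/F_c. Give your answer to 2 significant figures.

0.57

F = L/(4πd²), so F_t/F_c = (L_t/L_c) / (d_t/d_c)²
= 2.30×10^3 / (63.5)² = 2.30×10^3 / 4032 = 0.5704.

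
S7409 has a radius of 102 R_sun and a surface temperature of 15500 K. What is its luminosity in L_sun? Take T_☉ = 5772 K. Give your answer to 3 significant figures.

L/L_☉ = (R/R_☉)² (T/T_☉)⁴ = (102)² × (15500/5772)⁴
       = 1.040×10^4 × (2.685)⁴ = 1.040×10^4 × 52.00 = 5.410×10^5.

5.41×10^5 L_sun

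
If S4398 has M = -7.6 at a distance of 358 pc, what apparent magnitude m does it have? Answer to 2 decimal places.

m = M + 5 log₁₀(d/10 pc) = -7.6 + 5 log₁₀(358/10)
  = -7.6 + 5 × 1.554 = -7.6 + 7.77 = 0.17.

0.17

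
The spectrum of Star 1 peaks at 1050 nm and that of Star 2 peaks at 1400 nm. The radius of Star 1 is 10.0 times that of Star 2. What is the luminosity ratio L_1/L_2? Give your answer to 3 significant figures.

316

Wien's law gives T ∝ 1/λ_max, so T_1/T_2 = λ_2/λ_1 = 1400/1050 = 1.333.
Then L ∝ R²T⁴ gives L_1/L_2 = (10.0)² × (1.333)⁴ = 100.0 × 3.160 = 316.0.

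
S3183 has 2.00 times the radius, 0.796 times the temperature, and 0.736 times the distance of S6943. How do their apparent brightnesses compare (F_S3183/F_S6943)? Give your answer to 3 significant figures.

L_S3183/L_S6943 = (R_S3183/R_S6943)²(T_S3183/T_S6943)⁴ = (2.00)² × (0.796)⁴ = 1.606.
F_S3183/F_S6943 = (L_S3183/L_S6943)/(d_S3183/d_S6943)² = 1.606 / (0.736)² = 2.965.

2.96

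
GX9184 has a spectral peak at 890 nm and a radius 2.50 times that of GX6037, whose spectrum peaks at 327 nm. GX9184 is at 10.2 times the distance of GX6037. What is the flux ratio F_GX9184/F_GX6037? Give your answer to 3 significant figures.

0.00109

Wien's law: T_GX9184/T_GX6037 = λ_GX6037/λ_GX9184 = 327/890 = 0.3674.
L_GX9184/L_GX6037 = (R_GX9184/R_GX6037)²(T_GX9184/T_GX6037)⁴ = (2.50)²(0.3674)⁴ = 0.1139.
F_GX9184/F_GX6037 = (L_GX9184/L_GX6037)/(d_GX9184/d_GX6037)² = 0.1139/(10.2)² = 0.001095.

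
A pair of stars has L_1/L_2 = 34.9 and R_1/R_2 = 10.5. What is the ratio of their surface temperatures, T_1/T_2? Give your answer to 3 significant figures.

L ∝ R²T⁴ gives T ∝ (L/R²)^(1/4), so
T_1/T_2 = (34.9 / 10.5²)^(1/4) = (0.3166)^(1/4) = 0.7501.

0.750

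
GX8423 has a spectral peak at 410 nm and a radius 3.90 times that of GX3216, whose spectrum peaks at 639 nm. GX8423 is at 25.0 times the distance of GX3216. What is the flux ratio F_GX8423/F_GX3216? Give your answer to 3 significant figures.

0.144

Wien's law: T_GX8423/T_GX3216 = λ_GX3216/λ_GX8423 = 639/410 = 1.559.
L_GX8423/L_GX3216 = (R_GX8423/R_GX3216)²(T_GX8423/T_GX3216)⁴ = (3.90)²(1.559)⁴ = 89.74.
F_GX8423/F_GX3216 = (L_GX8423/L_GX3216)/(d_GX8423/d_GX3216)² = 89.74/(25.0)² = 0.1436.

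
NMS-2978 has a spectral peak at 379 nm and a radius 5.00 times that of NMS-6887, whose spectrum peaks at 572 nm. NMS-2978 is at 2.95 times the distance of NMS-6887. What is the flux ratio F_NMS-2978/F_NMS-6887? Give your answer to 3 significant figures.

14.9

Wien's law: T_NMS-2978/T_NMS-6887 = λ_NMS-6887/λ_NMS-2978 = 572/379 = 1.509.
L_NMS-2978/L_NMS-6887 = (R_NMS-2978/R_NMS-6887)²(T_NMS-2978/T_NMS-6887)⁴ = (5.00)²(1.509)⁴ = 129.7.
F_NMS-2978/F_NMS-6887 = (L_NMS-2978/L_NMS-6887)/(d_NMS-2978/d_NMS-6887)² = 129.7/(2.95)² = 14.90.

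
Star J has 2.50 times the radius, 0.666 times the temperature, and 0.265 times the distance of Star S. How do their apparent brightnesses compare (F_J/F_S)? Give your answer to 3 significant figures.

L_J/L_S = (R_J/R_S)²(T_J/T_S)⁴ = (2.50)² × (0.666)⁴ = 1.230.
F_J/F_S = (L_J/L_S)/(d_J/d_S)² = 1.230 / (0.265)² = 17.51.

17.5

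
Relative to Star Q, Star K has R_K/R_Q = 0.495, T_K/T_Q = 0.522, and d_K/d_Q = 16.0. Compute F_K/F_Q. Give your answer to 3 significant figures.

L_K/L_Q = (R_K/R_Q)²(T_K/T_Q)⁴ = (0.495)² × (0.522)⁴ = 0.01819.
F_K/F_Q = (L_K/L_Q)/(d_K/d_Q)² = 0.01819 / (16.0)² = 7.106×10^-5.

7.11×10^-5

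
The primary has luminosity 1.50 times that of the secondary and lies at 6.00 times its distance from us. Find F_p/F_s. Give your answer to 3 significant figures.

0.0417

F = L/(4πd²), so F_p/F_s = (L_p/L_s) / (d_p/d_s)²
= 1.50 / (6.00)² = 1.50 / 36.00 = 0.04167.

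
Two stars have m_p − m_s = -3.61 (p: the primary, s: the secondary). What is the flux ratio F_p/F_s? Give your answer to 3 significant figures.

F_p/F_s = 10^(−(m_p − m_s)/2.5) = 10^(3.61/2.5) = 10^1.444 = 27.80.

27.8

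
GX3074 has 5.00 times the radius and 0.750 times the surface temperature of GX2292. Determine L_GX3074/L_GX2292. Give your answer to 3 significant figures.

From the Stefan–Boltzmann law, L ∝ R²T⁴, so
L_GX3074/L_GX2292 = (R_GX3074/R_GX2292)² (T_GX3074/T_GX2292)⁴ = (5.00)² × (0.750)⁴ = 25.00 × 0.3164 = 7.910.

7.91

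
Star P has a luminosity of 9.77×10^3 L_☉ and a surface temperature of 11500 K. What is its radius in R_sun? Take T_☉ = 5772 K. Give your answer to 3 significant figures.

R/R_☉ = √(L/L_☉) / (T/T_☉)² = √(9.77×10^3) / (1.992)²
       = 98.84 / 3.970 = 24.90.

24.9 R_sun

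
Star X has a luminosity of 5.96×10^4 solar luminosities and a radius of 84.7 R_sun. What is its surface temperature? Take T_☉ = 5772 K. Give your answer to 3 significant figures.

T/T_☉ = (L/L_☉)^(1/4) / (R/R_☉)^(1/2)
T = 5772 × (5.96×10^4)^(1/4) / √(84.7) = 5772 × 15.62 / 9.203 = 9799 K.

9.80×10^3 K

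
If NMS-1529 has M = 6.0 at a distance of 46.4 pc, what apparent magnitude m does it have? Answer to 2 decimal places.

m = M + 5 log₁₀(d/10 pc) = 6.0 + 5 log₁₀(46.4/10)
  = 6.0 + 5 × 0.667 = 6.0 + 3.33 = 9.33.

9.33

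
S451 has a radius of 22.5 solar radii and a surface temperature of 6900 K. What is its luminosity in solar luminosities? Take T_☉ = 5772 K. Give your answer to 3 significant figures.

1.03×10^3 solar luminosities

L/L_☉ = (R/R_☉)² (T/T_☉)⁴ = (22.5)² × (6900/5772)⁴
       = 506.2 × (1.195)⁴ = 506.2 × 2.042 = 1034.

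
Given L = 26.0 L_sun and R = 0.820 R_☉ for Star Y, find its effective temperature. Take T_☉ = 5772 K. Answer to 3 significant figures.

T/T_☉ = (L/L_☉)^(1/4) / (R/R_☉)^(1/2)
T = 5772 × (26.0)^(1/4) / √(0.820) = 5772 × 2.258 / 0.9055 = 1.439×10^4 K.

1.44×10^4 K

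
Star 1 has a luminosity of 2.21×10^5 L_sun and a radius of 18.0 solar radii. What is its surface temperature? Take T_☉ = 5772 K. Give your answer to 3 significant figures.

T/T_☉ = (L/L_☉)^(1/4) / (R/R_☉)^(1/2)
T = 5772 × (2.21×10^5)^(1/4) / √(18.0) = 5772 × 21.68 / 4.243 = 2.950×10^4 K.

2.95×10^4 K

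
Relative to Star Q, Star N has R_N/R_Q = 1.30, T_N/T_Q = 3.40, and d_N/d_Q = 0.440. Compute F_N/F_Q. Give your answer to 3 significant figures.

1.17×10^3

L_N/L_Q = (R_N/R_Q)²(T_N/T_Q)⁴ = (1.30)² × (3.40)⁴ = 225.8.
F_N/F_Q = (L_N/L_Q)/(d_N/d_Q)² = 225.8 / (0.440)² = 1167.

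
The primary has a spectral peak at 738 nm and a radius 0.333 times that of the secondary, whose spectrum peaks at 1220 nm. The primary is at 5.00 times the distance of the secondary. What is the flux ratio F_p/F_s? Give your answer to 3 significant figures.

Wien's law: T_p/T_s = λ_s/λ_p = 1220/738 = 1.653.
L_p/L_s = (R_p/R_s)²(T_p/T_s)⁴ = (0.333)²(1.653)⁴ = 0.8281.
F_p/F_s = (L_p/L_s)/(d_p/d_s)² = 0.8281/(5.00)² = 0.03313.

0.0331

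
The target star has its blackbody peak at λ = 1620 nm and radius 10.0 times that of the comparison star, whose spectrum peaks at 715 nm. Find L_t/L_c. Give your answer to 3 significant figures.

3.79

Wien's law gives T ∝ 1/λ_max, so T_t/T_c = λ_c/λ_t = 715/1620 = 0.4414.
Then L ∝ R²T⁴ gives L_t/L_c = (10.0)² × (0.4414)⁴ = 100.0 × 0.03795 = 3.795.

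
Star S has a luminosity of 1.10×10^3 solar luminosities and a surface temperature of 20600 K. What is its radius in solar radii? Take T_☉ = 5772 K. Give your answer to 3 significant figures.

2.60 solar radii

R/R_☉ = √(L/L_☉) / (T/T_☉)² = √(1.10×10^3) / (3.569)²
       = 33.17 / 12.74 = 2.604.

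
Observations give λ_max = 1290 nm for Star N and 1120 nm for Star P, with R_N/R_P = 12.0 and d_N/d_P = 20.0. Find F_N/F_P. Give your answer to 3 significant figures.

Wien's law: T_N/T_P = λ_P/λ_N = 1120/1290 = 0.8682.
L_N/L_P = (R_N/R_P)²(T_N/T_P)⁴ = (12.0)²(0.8682)⁴ = 81.82.
F_N/F_P = (L_N/L_P)/(d_N/d_P)² = 81.82/(20.0)² = 0.2046.

0.205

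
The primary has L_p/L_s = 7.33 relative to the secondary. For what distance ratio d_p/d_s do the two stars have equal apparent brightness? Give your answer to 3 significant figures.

Equal flux requires L_p/d_p² = L_s/d_s², so d_p/d_s = √(L_p/L_s)
= √(7.33) = 2.707.

2.71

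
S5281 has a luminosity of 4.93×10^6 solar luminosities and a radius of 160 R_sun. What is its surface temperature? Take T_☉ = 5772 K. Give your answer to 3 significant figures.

2.15×10^4 K

T/T_☉ = (L/L_☉)^(1/4) / (R/R_☉)^(1/2)
T = 5772 × (4.93×10^6)^(1/4) / √(160) = 5772 × 47.12 / 12.65 = 2.150×10^4 K.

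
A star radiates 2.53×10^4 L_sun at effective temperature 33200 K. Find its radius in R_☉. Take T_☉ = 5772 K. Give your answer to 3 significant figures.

4.81 R_☉

R/R_☉ = √(L/L_☉) / (T/T_☉)² = √(2.53×10^4) / (5.752)²
       = 159.1 / 33.08 = 4.808.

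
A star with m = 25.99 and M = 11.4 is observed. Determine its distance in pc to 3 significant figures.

m − M = 5 log₁₀(d/10 pc)
25.99 − (11.4) = 14.59 = 5 log₁₀(d/10)
d = 10 × 10^(14.59/5) = 10 × 10^2.918 = 8279 pc.

8.28×10^3 pc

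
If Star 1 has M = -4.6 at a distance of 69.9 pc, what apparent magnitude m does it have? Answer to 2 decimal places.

-0.38

m = M + 5 log₁₀(d/10 pc) = -4.6 + 5 log₁₀(69.9/10)
  = -4.6 + 5 × 0.844 = -4.6 + 4.22 = -0.38.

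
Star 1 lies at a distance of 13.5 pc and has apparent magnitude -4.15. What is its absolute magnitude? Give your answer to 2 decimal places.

M = m − 5 log₁₀(d/10 pc) = -4.15 − 5 log₁₀(13.5/10)
  = -4.15 − 5 × 0.130 = -4.15 − 0.65 = -4.80.

-4.80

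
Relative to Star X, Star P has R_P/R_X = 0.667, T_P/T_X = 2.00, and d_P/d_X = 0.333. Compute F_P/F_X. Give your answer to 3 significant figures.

64.2

L_P/L_X = (R_P/R_X)²(T_P/T_X)⁴ = (0.667)² × (2.00)⁴ = 7.118.
F_P/F_X = (L_P/L_X)/(d_P/d_X)² = 7.118 / (0.333)² = 64.19.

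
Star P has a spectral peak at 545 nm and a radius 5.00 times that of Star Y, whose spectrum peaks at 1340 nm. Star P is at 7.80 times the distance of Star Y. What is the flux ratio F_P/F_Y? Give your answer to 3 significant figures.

Wien's law: T_P/T_Y = λ_Y/λ_P = 1340/545 = 2.459.
L_P/L_Y = (R_P/R_Y)²(T_P/T_Y)⁴ = (5.00)²(2.459)⁴ = 913.6.
F_P/F_Y = (L_P/L_Y)/(d_P/d_Y)² = 913.6/(7.80)² = 15.02.

15.0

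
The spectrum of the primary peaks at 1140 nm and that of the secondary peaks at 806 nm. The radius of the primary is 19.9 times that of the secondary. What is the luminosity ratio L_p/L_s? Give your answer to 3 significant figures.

Wien's law gives T ∝ 1/λ_max, so T_p/T_s = λ_s/λ_p = 806/1140 = 0.7070.
Then L ∝ R²T⁴ gives L_p/L_s = (19.9)² × (0.7070)⁴ = 396.0 × 0.2499 = 98.95.

99.0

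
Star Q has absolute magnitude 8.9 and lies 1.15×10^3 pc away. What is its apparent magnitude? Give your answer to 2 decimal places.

m = M + 5 log₁₀(d/10 pc) = 8.9 + 5 log₁₀(1.15×10^3/10)
  = 8.9 + 5 × 2.061 = 8.9 + 10.30 = 19.20.

19.20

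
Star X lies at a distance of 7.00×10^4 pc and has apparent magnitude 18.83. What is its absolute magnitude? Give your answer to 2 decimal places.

-0.40

M = m − 5 log₁₀(d/10 pc) = 18.83 − 5 log₁₀(7.00×10^4/10)
  = 18.83 − 5 × 3.845 = 18.83 − 19.23 = -0.40.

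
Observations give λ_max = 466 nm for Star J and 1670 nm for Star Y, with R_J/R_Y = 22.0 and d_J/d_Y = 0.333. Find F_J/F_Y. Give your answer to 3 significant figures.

7.20×10^5

Wien's law: T_J/T_Y = λ_Y/λ_J = 1670/466 = 3.584.
L_J/L_Y = (R_J/R_Y)²(T_J/T_Y)⁴ = (22.0)²(3.584)⁴ = 7.983×10^4.
F_J/F_Y = (L_J/L_Y)/(d_J/d_Y)² = 7.983×10^4/(0.333)² = 7.199×10^5.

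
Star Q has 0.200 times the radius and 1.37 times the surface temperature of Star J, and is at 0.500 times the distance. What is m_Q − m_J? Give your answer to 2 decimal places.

0.62

L_Q/L_J = (0.200)²(1.37)⁴ = 0.1409.
F_Q/F_J = (L_Q/L_J)/(d_Q/d_J)² = 0.1409/0.2500 = 0.5636.
m_Q − m_J = −2.5 log₁₀(0.5636) = 0.62.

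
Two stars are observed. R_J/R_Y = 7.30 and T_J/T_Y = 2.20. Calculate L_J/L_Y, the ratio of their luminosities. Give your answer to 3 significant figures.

1.25×10^3

From the Stefan–Boltzmann law, L ∝ R²T⁴, so
L_J/L_Y = (R_J/R_Y)² (T_J/T_Y)⁴ = (7.30)² × (2.20)⁴ = 53.29 × 23.43 = 1248.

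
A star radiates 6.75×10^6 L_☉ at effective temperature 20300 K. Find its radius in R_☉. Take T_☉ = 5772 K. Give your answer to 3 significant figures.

R/R_☉ = √(L/L_☉) / (T/T_☉)² = √(6.75×10^6) / (3.517)²
       = 2598 / 12.37 = 210.0.

210 R_☉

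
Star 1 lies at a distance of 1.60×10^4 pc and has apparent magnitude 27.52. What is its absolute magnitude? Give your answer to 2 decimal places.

M = m − 5 log₁₀(d/10 pc) = 27.52 − 5 log₁₀(1.60×10^4/10)
  = 27.52 − 5 × 3.204 = 27.52 − 16.02 = 11.50.

11.50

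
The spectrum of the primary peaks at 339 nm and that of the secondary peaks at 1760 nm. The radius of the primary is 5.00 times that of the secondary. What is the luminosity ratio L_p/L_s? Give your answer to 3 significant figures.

1.82×10^4

Wien's law gives T ∝ 1/λ_max, so T_p/T_s = λ_s/λ_p = 1760/339 = 5.192.
Then L ∝ R²T⁴ gives L_p/L_s = (5.00)² × (5.192)⁴ = 25.00 × 726.5 = 1.816×10^4.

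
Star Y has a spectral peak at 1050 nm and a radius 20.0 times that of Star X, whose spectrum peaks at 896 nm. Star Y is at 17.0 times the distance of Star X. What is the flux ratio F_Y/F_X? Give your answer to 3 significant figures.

0.734

Wien's law: T_Y/T_X = λ_X/λ_Y = 896/1050 = 0.8533.
L_Y/L_X = (R_Y/R_X)²(T_Y/T_X)⁴ = (20.0)²(0.8533)⁴ = 212.1.
F_Y/F_X = (L_Y/L_X)/(d_Y/d_X)² = 212.1/(17.0)² = 0.7339.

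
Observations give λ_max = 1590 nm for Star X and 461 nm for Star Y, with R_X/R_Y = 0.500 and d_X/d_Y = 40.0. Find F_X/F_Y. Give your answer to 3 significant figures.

Wien's law: T_X/T_Y = λ_Y/λ_X = 461/1590 = 0.2899.
L_X/L_Y = (R_X/R_Y)²(T_X/T_Y)⁴ = (0.500)²(0.2899)⁴ = 0.001767.
F_X/F_Y = (L_X/L_Y)/(d_X/d_Y)² = 0.001767/(40.0)² = 1.104×10^-6.

1.10×10^-6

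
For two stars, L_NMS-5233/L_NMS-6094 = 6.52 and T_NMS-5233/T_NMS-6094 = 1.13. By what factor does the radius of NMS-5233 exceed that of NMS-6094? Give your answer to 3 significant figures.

L ∝ R²T⁴ gives R ∝ √L / T², so
R_NMS-5233/R_NMS-6094 = √(6.52) / (1.13)² = 2.553 / 1.277 = 2.000.

2.00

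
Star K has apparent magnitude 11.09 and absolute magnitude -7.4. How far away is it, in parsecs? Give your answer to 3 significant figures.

4.99×10^4 pc

m − M = 5 log₁₀(d/10 pc)
11.09 − (-7.4) = 18.49 = 5 log₁₀(d/10)
d = 10 × 10^(18.49/5) = 10 × 10^3.698 = 4.989×10^4 pc.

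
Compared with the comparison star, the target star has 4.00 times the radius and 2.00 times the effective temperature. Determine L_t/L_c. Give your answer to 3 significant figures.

From the Stefan–Boltzmann law, L ∝ R²T⁴, so
L_t/L_c = (R_t/R_c)² (T_t/T_c)⁴ = (4.00)² × (2.00)⁴ = 16.00 × 16.00 = 256.0.

256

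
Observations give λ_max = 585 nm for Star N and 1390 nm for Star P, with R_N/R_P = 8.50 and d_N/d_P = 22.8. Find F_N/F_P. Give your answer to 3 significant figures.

Wien's law: T_N/T_P = λ_P/λ_N = 1390/585 = 2.376.
L_N/L_P = (R_N/R_P)²(T_N/T_P)⁴ = (8.50)²(2.376)⁴ = 2303.
F_N/F_P = (L_N/L_P)/(d_N/d_P)² = 2303/(22.8)² = 4.430.

4.43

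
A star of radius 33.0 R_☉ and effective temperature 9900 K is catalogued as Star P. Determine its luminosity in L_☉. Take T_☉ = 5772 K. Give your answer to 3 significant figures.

9.42×10^3 L_☉

L/L_☉ = (R/R_☉)² (T/T_☉)⁴ = (33.0)² × (9900/5772)⁴
       = 1089 × (1.715)⁴ = 1089 × 8.654 = 9425.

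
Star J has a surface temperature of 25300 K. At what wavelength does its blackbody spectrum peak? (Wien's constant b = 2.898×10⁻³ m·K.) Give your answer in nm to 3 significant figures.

λ_max = b/T = 2.898×10⁻³ / 25300 = 1.15×10^-7 m = 114.5 nm.

115 nm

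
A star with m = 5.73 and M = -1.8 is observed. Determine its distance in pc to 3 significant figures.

321 pc

m − M = 5 log₁₀(d/10 pc)
5.73 − (-1.8) = 7.53 = 5 log₁₀(d/10)
d = 10 × 10^(7.53/5) = 10 × 10^1.506 = 320.6 pc.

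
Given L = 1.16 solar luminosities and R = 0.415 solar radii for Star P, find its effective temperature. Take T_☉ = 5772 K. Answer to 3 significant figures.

9.30×10^3 K

T/T_☉ = (L/L_☉)^(1/4) / (R/R_☉)^(1/2)
T = 5772 × (1.16)^(1/4) / √(0.415) = 5772 × 1.038 / 0.6442 = 9299 K.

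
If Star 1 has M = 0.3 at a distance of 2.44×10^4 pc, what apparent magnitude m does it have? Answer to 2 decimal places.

17.24

m = M + 5 log₁₀(d/10 pc) = 0.3 + 5 log₁₀(2.44×10^4/10)
  = 0.3 + 5 × 3.387 = 0.3 + 16.94 = 17.24.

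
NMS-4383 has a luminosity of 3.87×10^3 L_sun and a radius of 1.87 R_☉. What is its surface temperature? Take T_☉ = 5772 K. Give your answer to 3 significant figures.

3.33×10^4 K

T/T_☉ = (L/L_☉)^(1/4) / (R/R_☉)^(1/2)
T = 5772 × (3.87×10^3)^(1/4) / √(1.87) = 5772 × 7.887 / 1.367 = 3.329×10^4 K.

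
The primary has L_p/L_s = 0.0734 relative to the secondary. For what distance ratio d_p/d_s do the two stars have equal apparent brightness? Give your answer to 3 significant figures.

Equal flux requires L_p/d_p² = L_s/d_s², so d_p/d_s = √(L_p/L_s)
= √(0.0734) = 0.2709.

0.271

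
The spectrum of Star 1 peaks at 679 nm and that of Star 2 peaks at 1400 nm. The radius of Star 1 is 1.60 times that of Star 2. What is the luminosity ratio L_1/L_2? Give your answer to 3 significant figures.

46.3

Wien's law gives T ∝ 1/λ_max, so T_1/T_2 = λ_2/λ_1 = 1400/679 = 2.062.
Then L ∝ R²T⁴ gives L_1/L_2 = (1.60)² × (2.062)⁴ = 2.560 × 18.07 = 46.27.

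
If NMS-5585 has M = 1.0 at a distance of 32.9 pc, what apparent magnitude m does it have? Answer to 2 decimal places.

3.59

m = M + 5 log₁₀(d/10 pc) = 1.0 + 5 log₁₀(32.9/10)
  = 1.0 + 5 × 0.517 = 1.0 + 2.59 = 3.59.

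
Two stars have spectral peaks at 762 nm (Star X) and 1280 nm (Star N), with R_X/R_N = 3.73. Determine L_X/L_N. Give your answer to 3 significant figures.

111

Wien's law gives T ∝ 1/λ_max, so T_X/T_N = λ_N/λ_X = 1280/762 = 1.680.
Then L ∝ R²T⁴ gives L_X/L_N = (3.73)² × (1.680)⁴ = 13.91 × 7.962 = 110.8.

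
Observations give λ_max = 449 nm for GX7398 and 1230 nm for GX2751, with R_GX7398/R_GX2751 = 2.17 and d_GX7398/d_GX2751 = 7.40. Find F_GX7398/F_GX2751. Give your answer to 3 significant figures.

Wien's law: T_GX7398/T_GX2751 = λ_GX2751/λ_GX7398 = 1230/449 = 2.739.
L_GX7398/L_GX2751 = (R_GX7398/R_GX2751)²(T_GX7398/T_GX2751)⁴ = (2.17)²(2.739)⁴ = 265.2.
F_GX7398/F_GX2751 = (L_GX7398/L_GX2751)/(d_GX7398/d_GX2751)² = 265.2/(7.40)² = 4.843.

4.84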